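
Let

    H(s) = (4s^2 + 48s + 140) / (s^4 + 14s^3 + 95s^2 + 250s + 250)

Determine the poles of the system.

The poles are the roots of the denominator s^4 + 14s^3 + 95s^2 + 250s + 250 = 0.
No real roots exist; factor into two real quadratics: (s^2 + 10s + 50)(s^2 + 4s + 5) = 0.
Each quadratic gives a conjugate pair via the quadratic formula.

s = -5 ± 5j, -2 ± j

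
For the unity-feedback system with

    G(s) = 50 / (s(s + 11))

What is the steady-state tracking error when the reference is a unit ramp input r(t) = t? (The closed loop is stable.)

G(s) has one pole at the origin.
This is a Type 1 system. Kv = lim_{s→0} s·G(s) = 50/11.
e_ss = 1/Kv = 1/(50/11) = 11/50 ≈ 0.2200.

e_ss = 0.2200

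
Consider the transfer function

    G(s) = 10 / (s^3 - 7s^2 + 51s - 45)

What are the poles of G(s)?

The poles are the roots of the denominator s^3 - 7s^2 + 51s - 45 = 0.
Trying s = 1: the polynomial evaluates to 0, so (s - 1) is a factor.
Dividing out leaves s^2 - 6s + 45 = 0.
The quadratic formula then gives s = 3 ± 6j.

s = 3 + 6j, 3 - 6j, 1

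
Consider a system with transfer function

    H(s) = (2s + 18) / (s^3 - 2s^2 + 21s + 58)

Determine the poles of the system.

s = 2 + 5j, 2 - 5j, -2

The poles are the roots of the denominator s^3 - 2s^2 + 21s + 58 = 0.
Trying s = -2: the polynomial evaluates to 0, so (s + 2) is a factor.
Dividing out leaves s^2 - 4s + 29 = 0.
The quadratic formula then gives s = 2 ± 5j.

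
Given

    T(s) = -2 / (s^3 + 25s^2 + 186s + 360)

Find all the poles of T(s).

The poles are the roots of the denominator s^3 + 25s^2 + 186s + 360 = 0.
Trying s = -10: the polynomial evaluates to 0, so (s + 10) is a factor.
Dividing out leaves s^2 + 15s + 36 = 0.
Factoring the quadratic: (s + 3)(s + 12) = 0.

s = -10, -3, -12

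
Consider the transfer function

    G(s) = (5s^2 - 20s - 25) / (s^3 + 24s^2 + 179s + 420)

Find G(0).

G(0) = -5/84 ≈ -0.05952

Set s = 0: G(0) = (-25) / (420) = -5/84.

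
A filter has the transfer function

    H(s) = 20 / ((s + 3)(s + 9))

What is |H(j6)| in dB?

Substitute s = j6: numerator = 20, denominator = -9 + j72.
|H(j6)| = |20| / |-9 + j72| = 20 / 72.560 ≈ 0.2756.
In decibels: 20·log₁₀(0.2756) ≈ -11.2 dB.

|H(j6)|_dB ≈ -11.2 dB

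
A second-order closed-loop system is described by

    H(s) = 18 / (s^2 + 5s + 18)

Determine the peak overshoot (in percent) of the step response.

Comparing s^2 + 5s + 18 to s^2 + 2ζωₙs + ωₙ²: ωₙ = √18 ≈ 4.243 rad/s and ζ = 5/(2·√18) ≈ 0.5893.
%OS = 100·exp(−πζ/√(1−ζ²)) = 100·exp(−π·0.5893/√(1−0.5893²)) ≈ 10.1%.

%OS ≈ 10.1%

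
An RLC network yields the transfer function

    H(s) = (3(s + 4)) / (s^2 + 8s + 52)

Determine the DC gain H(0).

H(0) = 3/13 ≈ 0.2308

At s = 0 each factor (s + a) contributes a and each (s^2 + bs + c) contributes c.
H(0) = 3·(4) / ((52)) = 12/52 = 3/13.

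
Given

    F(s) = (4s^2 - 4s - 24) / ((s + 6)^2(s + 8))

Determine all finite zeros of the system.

s = 3, -2

Set the numerator to zero: 4s^2 - 4s - 24 = 0, i.e. 4·(s^2 - s - 6) = 0.
Factoring: (s - 3)(s + 2) = 0.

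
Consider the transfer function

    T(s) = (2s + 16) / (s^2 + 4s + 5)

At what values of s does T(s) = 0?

s = -8

Set the numerator to zero: 2s + 16 = 0, i.e. 2·(s + 8) = 0.
So s = -8.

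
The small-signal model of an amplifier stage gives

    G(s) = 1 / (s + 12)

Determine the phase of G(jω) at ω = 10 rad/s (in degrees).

At s = j10: numerator = 1, denominator = 12 + j10.
∠G = ∠num − ∠den = 0° − (39.806°) = -39.81°.

∠G(j10) ≈ -39.81°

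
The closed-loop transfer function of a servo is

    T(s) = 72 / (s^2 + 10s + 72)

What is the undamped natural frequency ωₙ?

ωₙ ≈ 8.485 rad/s

Compare the denominator to the standard form s^2 + 2ζωₙs + ωₙ².
ωₙ² = 72, so ωₙ = √72 ≈ 8.485 rad/s.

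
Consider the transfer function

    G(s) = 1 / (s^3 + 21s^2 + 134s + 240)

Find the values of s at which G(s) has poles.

s = -10, -8, -3

The poles are the roots of the denominator s^3 + 21s^2 + 134s + 240 = 0.
Trying s = -10: the polynomial evaluates to 0, so (s + 10) is a factor.
Dividing out leaves s^2 + 11s + 24 = 0.
Factoring the quadratic: (s + 8)(s + 3) = 0.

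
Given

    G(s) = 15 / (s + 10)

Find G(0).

G(0) = 3/2 ≈ 1.500

Set s = 0: G(0) = (15) / (10) = 3/2.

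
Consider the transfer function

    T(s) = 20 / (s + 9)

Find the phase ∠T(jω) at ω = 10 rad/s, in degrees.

∠T(j10) ≈ -48.01°

At s = j10: numerator = 20, denominator = 9 + j10.
∠T = ∠num − ∠den = 0° − (48.013°) = -48.01°.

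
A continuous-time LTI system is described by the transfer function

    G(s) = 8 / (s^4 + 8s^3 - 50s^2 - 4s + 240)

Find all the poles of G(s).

s = 3 + j, 3 - j, -2, -12

The poles are the roots of the denominator s^4 + 8s^3 - 50s^2 - 4s + 240 = 0.
Trying s = -2: the polynomial evaluates to 0, so (s + 2) is a factor.
Dividing out leaves s^3 + 6s^2 - 62s + 120 = 0.
This factors further as (s^2 - 6s + 10)(s + 12) = 0.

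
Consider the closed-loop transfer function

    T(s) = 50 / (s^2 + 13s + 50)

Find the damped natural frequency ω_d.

Comparing s^2 + 13s + 50 to s^2 + 2ζωₙs + ωₙ²: ωₙ = √50 ≈ 7.071 rad/s and ζ = 13/(2·√50) ≈ 0.9192.
ζωₙ = 13/2 = 6.5, so ω_d = ωₙ√(1−ζ²) = √(ωₙ² − (ζωₙ)²) = √(50 − 6.5²) = √7.75 ≈ 2.784 rad/s.

ω_d ≈ 2.784 rad/s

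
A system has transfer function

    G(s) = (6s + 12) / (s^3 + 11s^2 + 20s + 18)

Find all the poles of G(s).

The poles are the roots of the denominator s^3 + 11s^2 + 20s + 18 = 0.
Trying s = -9: the polynomial evaluates to 0, so (s + 9) is a factor.
Dividing out leaves s^2 + 2s + 2 = 0.
The quadratic formula then gives s = -1 ± 1j.

s = -1 + j, -1 - j, -9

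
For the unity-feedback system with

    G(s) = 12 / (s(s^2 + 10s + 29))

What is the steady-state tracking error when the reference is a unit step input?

G(s) has one pole at the origin.
This is a Type 1 system; for a step input the steady-state error is zero.

e_ss = 0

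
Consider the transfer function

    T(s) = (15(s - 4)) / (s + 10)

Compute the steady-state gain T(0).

T(0) = -6

At s = 0 each factor (s + a) contributes a and each (s^2 + bs + c) contributes c.
T(0) = 15·(-4) / ((10)) = -60/10 = -6.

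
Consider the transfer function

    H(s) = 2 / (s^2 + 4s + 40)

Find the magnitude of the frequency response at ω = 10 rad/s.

Substitute s = j10: numerator = 2, denominator = -60 + j40.
|H(j10)| = |2| / |-60 + j40| = 2 / 72.111 ≈ 0.02774.

|H(j10)| ≈ 0.02774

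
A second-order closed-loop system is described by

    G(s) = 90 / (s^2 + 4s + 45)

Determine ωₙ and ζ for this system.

Compare the denominator to the standard form s^2 + 2ζωₙs + ωₙ².
ωₙ² = 45, so ωₙ = √45 ≈ 6.708 rad/s.
2ζωₙ = 4, so ζ = 4/(2·√45) ≈ 0.2981.
With ζ = 0.2981 the response is underdamped.

ωₙ ≈ 6.708 rad/s, ζ ≈ 0.2981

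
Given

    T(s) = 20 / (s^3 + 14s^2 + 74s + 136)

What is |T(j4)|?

|T(j4)| ≈ 0.08060

Substitute s = j4: numerator = 20, denominator = -88 + j232.
|T(j4)| = |20| / |-88 + j232| = 20 / 248.13 ≈ 0.08060.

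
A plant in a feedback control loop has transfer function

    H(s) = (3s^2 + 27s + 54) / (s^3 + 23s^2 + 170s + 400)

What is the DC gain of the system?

H(0) = 27/200 ≈ 0.1350

Set s = 0: H(0) = (54) / (400) = 27/200.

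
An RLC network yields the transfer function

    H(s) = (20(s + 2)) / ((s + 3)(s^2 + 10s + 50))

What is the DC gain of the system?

H(0) = 4/15 ≈ 0.2667

At s = 0 each factor (s + a) contributes a and each (s^2 + bs + c) contributes c.
H(0) = 20·(2) / ((3) · (50)) = 40/150 = 4/15.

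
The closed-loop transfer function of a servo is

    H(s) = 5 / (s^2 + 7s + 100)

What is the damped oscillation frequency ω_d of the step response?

Comparing s^2 + 7s + 100 to s^2 + 2ζωₙs + ωₙ²: ωₙ = 10 rad/s and ζ = 7/(2·10) = 0.35.
ζωₙ = 7/2 = 3.5, so ω_d = ωₙ√(1−ζ²) = √(ωₙ² − (ζωₙ)²) = √(100 − 3.5²) = √87.75 ≈ 9.367 rad/s.

ω_d ≈ 9.367 rad/s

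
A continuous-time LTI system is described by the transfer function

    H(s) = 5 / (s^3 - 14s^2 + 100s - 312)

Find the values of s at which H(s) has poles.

s = 4 + 6j, 4 - 6j, 6

The poles are the roots of the denominator s^3 - 14s^2 + 100s - 312 = 0.
Trying s = 6: the polynomial evaluates to 0, so (s - 6) is a factor.
Dividing out leaves s^2 - 8s + 52 = 0.
The quadratic formula then gives s = 4 ± 6j.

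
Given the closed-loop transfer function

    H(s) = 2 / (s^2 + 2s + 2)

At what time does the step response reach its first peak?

Comparing s^2 + 2s + 2 to s^2 + 2ζωₙs + ωₙ²: ωₙ = √2 ≈ 1.414 rad/s and ζ = 2/(2·√2) ≈ 0.7071.
ζωₙ = 2/2 = 1, so ω_d = ωₙ√(1−ζ²) = √(ωₙ² − (ζωₙ)²) = √(2 − 1²) = √1 = 1 rad/s.
t_p = π/ω_d = π/1 ≈ 3.142 s.

t_p ≈ 3.142 s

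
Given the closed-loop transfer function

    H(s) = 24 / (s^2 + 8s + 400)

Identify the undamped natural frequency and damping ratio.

ωₙ = 20 rad/s, ζ = 0.2

Compare the denominator to the standard form s^2 + 2ζωₙs + ωₙ².
ωₙ² = 400, so ωₙ = 20 rad/s.
2ζωₙ = 8, so ζ = 8/(2·20) = 0.2.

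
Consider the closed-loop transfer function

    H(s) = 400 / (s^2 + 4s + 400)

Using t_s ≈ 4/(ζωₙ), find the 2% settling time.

t_s ≈ 2 s

Comparing s^2 + 4s + 400 to s^2 + 2ζωₙs + ωₙ²: ωₙ = 20 rad/s and ζ = 4/(2·20) = 0.1.
ζωₙ = 4/2 = 2, so t_s ≈ 4/(ζωₙ) = 4/2 = 2 s.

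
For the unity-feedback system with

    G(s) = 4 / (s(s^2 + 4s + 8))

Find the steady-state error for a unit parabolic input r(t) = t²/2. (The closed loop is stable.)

e_ss = ∞

G(s) has one pole at the origin.
This is a Type 1 system; Ka = lim_{s→0} s^2·G(s) = 0, so the steady-state error for a parabola input is infinite.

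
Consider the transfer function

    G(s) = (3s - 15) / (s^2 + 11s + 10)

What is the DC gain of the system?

G(0) = -3/2 ≈ -1.500

Set s = 0: G(0) = (-15) / (10) = -3/2.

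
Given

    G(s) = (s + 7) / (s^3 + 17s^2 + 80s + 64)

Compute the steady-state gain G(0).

Set s = 0: G(0) = (7) / (64) = 7/64.

G(0) = 7/64 ≈ 0.1094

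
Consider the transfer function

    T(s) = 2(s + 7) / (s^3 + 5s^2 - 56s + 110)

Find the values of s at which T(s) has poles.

s = 3 ± j, -11

The poles are the roots of the denominator s^3 + 5s^2 - 56s + 110 = 0.
Trying s = -11: the polynomial evaluates to 0, so (s + 11) is a factor.
Dividing out leaves s^2 - 6s + 10 = 0.
The quadratic formula then gives s = 3 ± 1j.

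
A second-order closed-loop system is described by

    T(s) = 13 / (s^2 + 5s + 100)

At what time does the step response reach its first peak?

t_p ≈ 0.3245 s

Comparing s^2 + 5s + 100 to s^2 + 2ζωₙs + ωₙ²: ωₙ = 10 rad/s and ζ = 5/(2·10) = 0.25.
ζωₙ = 5/2 = 2.5, so ω_d = ωₙ√(1−ζ²) = √(ωₙ² − (ζωₙ)²) = √(100 − 2.5²) = √93.75 ≈ 9.682 rad/s.
t_p = π/ω_d = π/9.682 ≈ 0.3245 s.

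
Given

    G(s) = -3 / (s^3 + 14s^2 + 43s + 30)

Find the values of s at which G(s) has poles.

The poles are the roots of the denominator s^3 + 14s^2 + 43s + 30 = 0.
Trying s = -10: the polynomial evaluates to 0, so (s + 10) is a factor.
Dividing out leaves s^2 + 4s + 3 = 0.
Factoring the quadratic: (s + 1)(s + 3) = 0.

s = -10, -1, -3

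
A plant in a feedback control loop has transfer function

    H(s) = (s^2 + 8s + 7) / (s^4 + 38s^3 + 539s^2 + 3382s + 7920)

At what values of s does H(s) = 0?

Set the numerator to zero: s^2 + 8s + 7 = 0.
Factoring: (s + 1)(s + 7) = 0.

s = -1, -7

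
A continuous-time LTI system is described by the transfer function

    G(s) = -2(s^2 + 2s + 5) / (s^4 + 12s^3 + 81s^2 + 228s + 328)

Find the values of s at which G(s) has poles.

The poles are the roots of the denominator s^4 + 12s^3 + 81s^2 + 228s + 328 = 0.
No real roots exist; factor into two real quadratics: (s^2 + 8s + 41)(s^2 + 4s + 8) = 0.
Each quadratic gives a conjugate pair via the quadratic formula.

s = -4 ± 5j, -2 ± 2j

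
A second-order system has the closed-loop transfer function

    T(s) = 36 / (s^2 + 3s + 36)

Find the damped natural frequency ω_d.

ω_d ≈ 5.809 rad/s

Comparing s^2 + 3s + 36 to s^2 + 2ζωₙs + ωₙ²: ωₙ = 6 rad/s and ζ = 3/(2·6) = 0.25.
ζωₙ = 3/2 = 1.5, so ω_d = ωₙ√(1−ζ²) = √(ωₙ² − (ζωₙ)²) = √(36 − 1.5²) = √33.75 ≈ 5.809 rad/s.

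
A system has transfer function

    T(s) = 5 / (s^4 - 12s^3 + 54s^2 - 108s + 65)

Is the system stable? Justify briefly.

The denominator s^4 - 12s^3 + 54s^2 - 108s + 65 factors as (s - 5)(s^2 - 6s + 13)(s - 1), giving poles at s = 5, 3 ± 2j, 1.
Since the pole(s) at s = 5, 3 + 2j, 3 - 2j, 1 lie in the right half-plane, the system is unstable.

unstable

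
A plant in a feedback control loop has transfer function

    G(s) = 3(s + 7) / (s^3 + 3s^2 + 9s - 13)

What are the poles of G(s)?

The poles are the roots of the denominator s^3 + 3s^2 + 9s - 13 = 0.
Trying s = 1: the polynomial evaluates to 0, so (s - 1) is a factor.
Dividing out leaves s^2 + 4s + 13 = 0.
The quadratic formula then gives s = -2 ± 3j.

s = 1, -2 + 3j, -2 - 3j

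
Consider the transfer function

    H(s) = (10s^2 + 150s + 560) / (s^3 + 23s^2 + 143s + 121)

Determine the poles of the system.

The poles are the roots of the denominator s^3 + 23s^2 + 143s + 121 = 0.
Trying s = -11: the polynomial evaluates to 0, so (s + 11) is a factor.
Dividing out leaves s^2 + 12s + 11 = 0.
Factoring the quadratic: (s + 11)(s + 1) = 0.

s = -11, -11, -1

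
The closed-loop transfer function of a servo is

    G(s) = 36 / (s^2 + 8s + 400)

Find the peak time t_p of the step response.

t_p ≈ 0.1603 s

Comparing s^2 + 8s + 400 to s^2 + 2ζωₙs + ωₙ²: ωₙ = 20 rad/s and ζ = 8/(2·20) = 0.2.
ζωₙ = 8/2 = 4, so ω_d = ωₙ√(1−ζ²) = √(ωₙ² − (ζωₙ)²) = √(400 − 4²) = √384 ≈ 19.60 rad/s.
t_p = π/ω_d = π/19.60 ≈ 0.1603 s.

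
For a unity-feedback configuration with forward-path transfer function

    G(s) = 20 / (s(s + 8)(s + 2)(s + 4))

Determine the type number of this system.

The denominator has 1 factor of s at the origin (free integrator), so this is a Type 1 system.

Type 1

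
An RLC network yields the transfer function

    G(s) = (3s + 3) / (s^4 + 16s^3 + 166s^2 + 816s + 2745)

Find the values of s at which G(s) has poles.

s = -3 ± 6j, -5 ± 6j

The poles are the roots of the denominator s^4 + 16s^3 + 166s^2 + 816s + 2745 = 0.
No real roots exist; factor into two real quadratics: (s^2 + 6s + 45)(s^2 + 10s + 61) = 0.
Each quadratic gives a conjugate pair via the quadratic formula.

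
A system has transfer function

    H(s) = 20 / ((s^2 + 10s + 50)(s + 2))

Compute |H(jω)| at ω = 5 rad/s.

Substitute s = j5: numerator = 20, denominator = -200 + j225.
|H(j5)| = |20| / |-200 + j225| = 20 / 301.04 ≈ 0.06644.

|H(j5)| ≈ 0.06644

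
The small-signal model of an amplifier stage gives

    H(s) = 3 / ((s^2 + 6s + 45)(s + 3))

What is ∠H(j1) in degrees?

∠H(j1) ≈ -26.20°

At s = j1: numerator = 3, denominator = 126 + j62.
∠H = ∠num − ∠den = 0° − (26.200°) = -26.20°.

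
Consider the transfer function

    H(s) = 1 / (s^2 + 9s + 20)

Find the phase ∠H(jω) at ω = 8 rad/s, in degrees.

At s = j8: numerator = 1, denominator = -44 + j72.
∠H = ∠num − ∠den = 0° − (121.43°) = -121.4°.

∠H(j8) ≈ -121.4°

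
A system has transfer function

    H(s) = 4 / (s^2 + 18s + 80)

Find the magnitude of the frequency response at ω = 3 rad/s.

|H(j3)| ≈ 0.04484

Substitute s = j3: numerator = 4, denominator = 71 + j54.
|H(j3)| = |4| / |71 + j54| = 4 / 89.202 ≈ 0.04484.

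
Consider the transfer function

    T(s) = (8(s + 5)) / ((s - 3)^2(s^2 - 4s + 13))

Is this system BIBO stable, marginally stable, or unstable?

unstable

The poles can be read from the denominator factors: s = 3, 2 + 3j, 2 - 3j, 3.
Since the pole(s) at s = 3, 2 ± 3j, 3 lie in the right half-plane, the system is unstable.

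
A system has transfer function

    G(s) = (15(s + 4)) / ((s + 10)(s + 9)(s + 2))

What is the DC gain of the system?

At s = 0 each factor (s + a) contributes a and each (s^2 + bs + c) contributes c.
G(0) = 15·(4) / ((10) · (9) · (2)) = 60/180 = 1/3.

G(0) = 1/3 ≈ 0.3333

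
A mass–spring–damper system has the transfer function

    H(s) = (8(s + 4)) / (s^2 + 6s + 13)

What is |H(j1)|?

|H(j1)| ≈ 2.459

Substitute s = j1: numerator = 32 + j8, denominator = 12 + j6.
|H(j1)| = |32 + j8| / |12 + j6| = 32.985 / 13.416 ≈ 2.459.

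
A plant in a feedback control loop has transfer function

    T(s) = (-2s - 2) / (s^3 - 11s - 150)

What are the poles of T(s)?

s = -3 ± 4j, 6

The poles are the roots of the denominator s^3 - 11s - 150 = 0.
Trying s = 6: the polynomial evaluates to 0, so (s - 6) is a factor.
Dividing out leaves s^2 + 6s + 25 = 0.
The quadratic formula then gives s = -3 ± 4j.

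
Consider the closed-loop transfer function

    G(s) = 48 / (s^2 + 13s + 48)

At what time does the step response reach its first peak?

Comparing s^2 + 13s + 48 to s^2 + 2ζωₙs + ωₙ²: ωₙ = √48 ≈ 6.928 rad/s and ζ = 13/(2·√48) ≈ 0.9382.
ζωₙ = 13/2 = 6.5, so ω_d = ωₙ√(1−ζ²) = √(ωₙ² − (ζωₙ)²) = √(48 − 6.5²) = √5.75 ≈ 2.398 rad/s.
t_p = π/ω_d = π/2.398 ≈ 1.310 s.

t_p ≈ 1.310 s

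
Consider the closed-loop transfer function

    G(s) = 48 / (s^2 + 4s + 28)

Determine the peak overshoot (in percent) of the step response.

%OS ≈ 27.7%

Comparing s^2 + 4s + 28 to s^2 + 2ζωₙs + ωₙ²: ωₙ = √28 ≈ 5.292 rad/s and ζ = 4/(2·√28) ≈ 0.3780.
%OS = 100·exp(−πζ/√(1−ζ²)) = 100·exp(−π·0.3780/√(1−0.3780²)) ≈ 27.7%.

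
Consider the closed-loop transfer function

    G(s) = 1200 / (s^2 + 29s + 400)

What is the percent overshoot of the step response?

%OS ≈ 3.66%

Comparing s^2 + 29s + 400 to s^2 + 2ζωₙs + ωₙ²: ωₙ = 20 rad/s and ζ = 29/(2·20) = 0.725.
%OS = 100·exp(−πζ/√(1−ζ²)) = 100·exp(−π·0.725/√(1−0.725²)) ≈ 3.66%.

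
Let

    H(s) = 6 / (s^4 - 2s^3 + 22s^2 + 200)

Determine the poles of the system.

The poles are the roots of the denominator s^4 - 2s^3 + 22s^2 + 200 = 0.
No real roots exist; factor into two real quadratics: (s^2 + 2s + 10)(s^2 - 4s + 20) = 0.
Each quadratic gives a conjugate pair via the quadratic formula.

s = -1 ± 3j, 2 ± 4j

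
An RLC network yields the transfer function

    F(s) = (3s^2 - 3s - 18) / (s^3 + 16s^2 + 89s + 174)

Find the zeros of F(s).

Set the numerator to zero: 3s^2 - 3s - 18 = 0, i.e. 3·(s^2 - s - 6) = 0.
Factoring: (s + 2)(s - 3) = 0.

s = -2, 3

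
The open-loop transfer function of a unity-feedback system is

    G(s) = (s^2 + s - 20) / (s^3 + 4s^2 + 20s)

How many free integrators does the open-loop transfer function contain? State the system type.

Type 1

Factor s from the denominator: s^3 + 4s^2 + 20s = s·(s^2 + 4s + 20).
There is 1 pole at the origin, so the system is Type 1.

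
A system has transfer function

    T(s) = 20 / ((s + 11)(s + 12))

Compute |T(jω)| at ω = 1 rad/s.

Substitute s = j1: numerator = 20, denominator = 131 + j23.
|T(j1)| = |20| / |131 + j23| = 20 / 133.00 ≈ 0.1504.

|T(j1)| ≈ 0.1504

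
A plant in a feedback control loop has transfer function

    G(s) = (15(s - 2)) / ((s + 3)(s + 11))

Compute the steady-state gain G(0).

G(0) = -10/11 ≈ -0.9091

At s = 0 each factor (s + a) contributes a and each (s^2 + bs + c) contributes c.
G(0) = 15·(-2) / ((3) · (11)) = -30/33 = -10/11.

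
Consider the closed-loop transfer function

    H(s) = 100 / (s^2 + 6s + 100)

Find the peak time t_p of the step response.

t_p ≈ 0.3293 s

Comparing s^2 + 6s + 100 to s^2 + 2ζωₙs + ωₙ²: ωₙ = 10 rad/s and ζ = 6/(2·10) = 0.3.
ζωₙ = 6/2 = 3, so ω_d = ωₙ√(1−ζ²) = √(ωₙ² − (ζωₙ)²) = √(100 − 3²) = √91 ≈ 9.539 rad/s.
t_p = π/ω_d = π/9.539 ≈ 0.3293 s.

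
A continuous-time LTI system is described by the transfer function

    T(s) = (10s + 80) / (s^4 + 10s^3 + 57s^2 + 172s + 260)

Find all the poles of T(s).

s = -2 ± 4j, -3 ± 2j

The poles are the roots of the denominator s^4 + 10s^3 + 57s^2 + 172s + 260 = 0.
No real roots exist; factor into two real quadratics: (s^2 + 4s + 20)(s^2 + 6s + 13) = 0.
Each quadratic gives a conjugate pair via the quadratic formula.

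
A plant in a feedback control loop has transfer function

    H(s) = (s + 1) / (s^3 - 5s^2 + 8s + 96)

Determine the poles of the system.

s = 4 + 4j, 4 - 4j, -3

The poles are the roots of the denominator s^3 - 5s^2 + 8s + 96 = 0.
Trying s = -3: the polynomial evaluates to 0, so (s + 3) is a factor.
Dividing out leaves s^2 - 8s + 32 = 0.
The quadratic formula then gives s = 4 ± 4j.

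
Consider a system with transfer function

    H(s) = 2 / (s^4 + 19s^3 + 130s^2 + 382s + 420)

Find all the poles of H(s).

The poles are the roots of the denominator s^4 + 19s^3 + 130s^2 + 382s + 420 = 0.
Trying s = -6: the polynomial evaluates to 0, so (s + 6) is a factor.
Dividing out leaves s^3 + 13s^2 + 52s + 70 = 0.
This factors further as (s^2 + 6s + 10)(s + 7) = 0.

s = -6, -3 + j, -3 - j, -7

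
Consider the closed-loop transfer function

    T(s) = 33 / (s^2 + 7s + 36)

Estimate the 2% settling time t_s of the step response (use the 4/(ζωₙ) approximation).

Comparing s^2 + 7s + 36 to s^2 + 2ζωₙs + ωₙ²: ωₙ = 6 rad/s and ζ = 7/(2·6) ≈ 0.5833.
ζωₙ = 7/2 = 3.5, so t_s ≈ 4/(ζωₙ) = 4/3.5 ≈ 1.143 s.

t_s ≈ 1.143 s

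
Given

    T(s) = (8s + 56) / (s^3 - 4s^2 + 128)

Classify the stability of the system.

unstable

The denominator s^3 - 4s^2 + 128 factors as (s^2 - 8s + 32)(s + 4), giving poles at s = 4 ± 4j, -4.
Since the pole(s) at s = 4 + 4j, 4 - 4j lie in the right half-plane, the system is unstable.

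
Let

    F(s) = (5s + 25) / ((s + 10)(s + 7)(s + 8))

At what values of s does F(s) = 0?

s = -5

Set the numerator to zero: 5s + 25 = 0, i.e. 5·(s + 5) = 0.
So s = -5.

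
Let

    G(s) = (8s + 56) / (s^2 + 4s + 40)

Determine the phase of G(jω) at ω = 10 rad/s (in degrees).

At s = j10: numerator = 56 + j80, denominator = -60 + j40.
∠G = ∠num − ∠den = 55.008° − (146.31°) = -91.30°.

∠G(j10) ≈ -91.30°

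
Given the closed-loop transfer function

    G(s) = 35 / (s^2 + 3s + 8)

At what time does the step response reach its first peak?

t_p ≈ 1.310 s

Comparing s^2 + 3s + 8 to s^2 + 2ζωₙs + ωₙ²: ωₙ = √8 ≈ 2.828 rad/s and ζ = 3/(2·√8) ≈ 0.5303.
ζωₙ = 3/2 = 1.5, so ω_d = ωₙ√(1−ζ²) = √(ωₙ² − (ζωₙ)²) = √(8 − 1.5²) = √5.75 ≈ 2.398 rad/s.
t_p = π/ω_d = π/2.398 ≈ 1.310 s.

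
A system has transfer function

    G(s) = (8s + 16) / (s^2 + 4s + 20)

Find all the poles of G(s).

s = -2 + 4j, -2 - 4j

The poles are the roots of the denominator s^2 + 4s + 20 = 0.
Using the quadratic formula: s = (-4 ± √(-64))/2 = -2 ± 4j.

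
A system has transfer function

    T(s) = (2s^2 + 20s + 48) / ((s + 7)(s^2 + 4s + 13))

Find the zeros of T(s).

Set the numerator to zero: 2s^2 + 20s + 48 = 0, i.e. 2·(s^2 + 10s + 24) = 0.
Factoring: (s + 4)(s + 6) = 0.

s = -4, -6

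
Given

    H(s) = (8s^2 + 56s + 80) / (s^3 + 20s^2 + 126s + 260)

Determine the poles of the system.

The poles are the roots of the denominator s^3 + 20s^2 + 126s + 260 = 0.
Trying s = -10: the polynomial evaluates to 0, so (s + 10) is a factor.
Dividing out leaves s^2 + 10s + 26 = 0.
The quadratic formula then gives s = -5 ± 1j.

s = -5 ± j, -10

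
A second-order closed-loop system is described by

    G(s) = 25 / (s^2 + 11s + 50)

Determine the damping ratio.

Compare the denominator to the standard form s^2 + 2ζωₙs + ωₙ².
ωₙ² = 50, so ωₙ = √50 ≈ 7.071 rad/s.
2ζωₙ = 11, so ζ = 11/(2·√50) ≈ 0.7778.
With ζ = 0.7778 the response is underdamped.

ζ ≈ 0.7778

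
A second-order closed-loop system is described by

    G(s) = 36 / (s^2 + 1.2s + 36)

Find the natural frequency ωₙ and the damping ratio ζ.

Compare the denominator to the standard form s^2 + 2ζωₙs + ωₙ².
ωₙ² = 36, so ωₙ = 6 rad/s.
2ζωₙ = 1.2, so ζ = 1.2/(2·6) = 0.1.
With ζ = 0.1 the response is underdamped.

ωₙ = 6 rad/s, ζ = 0.1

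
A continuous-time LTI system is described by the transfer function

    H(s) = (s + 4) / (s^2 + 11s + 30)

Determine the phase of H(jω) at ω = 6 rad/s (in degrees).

At s = j6: numerator = 4 + j6, denominator = -6 + j66.
∠H = ∠num − ∠den = 56.310° − (95.194°) = -38.88°.

∠H(j6) ≈ -38.88°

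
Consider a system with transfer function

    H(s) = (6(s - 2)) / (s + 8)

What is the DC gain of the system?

At s = 0 each factor (s + a) contributes a and each (s^2 + bs + c) contributes c.
H(0) = 6·(-2) / ((8)) = -12/8 = -3/2.

H(0) = -3/2 ≈ -1.500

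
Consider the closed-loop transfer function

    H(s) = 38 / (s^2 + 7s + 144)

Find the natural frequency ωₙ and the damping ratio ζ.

ωₙ = 12 rad/s, ζ ≈ 0.2917

Compare the denominator to the standard form s^2 + 2ζωₙs + ωₙ².
ωₙ² = 144, so ωₙ = 12 rad/s.
2ζωₙ = 7, so ζ = 7/(2·12) ≈ 0.2917.
With ζ = 0.2917 the response is underdamped.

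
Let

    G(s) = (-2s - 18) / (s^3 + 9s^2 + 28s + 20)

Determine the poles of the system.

s = -4 ± 2j, -1

The poles are the roots of the denominator s^3 + 9s^2 + 28s + 20 = 0.
Trying s = -1: the polynomial evaluates to 0, so (s + 1) is a factor.
Dividing out leaves s^2 + 8s + 20 = 0.
The quadratic formula then gives s = -4 ± 2j.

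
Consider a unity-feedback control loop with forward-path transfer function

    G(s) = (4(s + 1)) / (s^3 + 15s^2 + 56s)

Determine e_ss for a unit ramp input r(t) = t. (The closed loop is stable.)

e_ss = 14

G(s) has one pole at the origin.
This is a Type 1 system. Kv = lim_{s→0} s·G(s) = 4/56 = 1/14.
e_ss = 1/Kv = 1/(1/14) = 14.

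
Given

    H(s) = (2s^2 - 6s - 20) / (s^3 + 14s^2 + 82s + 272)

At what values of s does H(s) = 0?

Set the numerator to zero: 2s^2 - 6s - 20 = 0, i.e. 2·(s^2 - 3s - 10) = 0.
Factoring: (s - 5)(s + 2) = 0.

s = 5, -2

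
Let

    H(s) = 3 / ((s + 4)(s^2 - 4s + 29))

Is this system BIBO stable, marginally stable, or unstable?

The poles can be read from the denominator factors: s = -4, 2 + 5j, 2 - 5j.
Since the pole(s) at s = 2 ± 5j lie in the right half-plane, the system is unstable.

unstable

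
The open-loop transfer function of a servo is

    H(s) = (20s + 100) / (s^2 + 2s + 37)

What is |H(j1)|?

|H(j1)| ≈ 2.828

Substitute s = j1: numerator = 100 + j20, denominator = 36 + j2.
|H(j1)| = |100 + j20| / |36 + j2| = 101.98 / 36.056 ≈ 2.828.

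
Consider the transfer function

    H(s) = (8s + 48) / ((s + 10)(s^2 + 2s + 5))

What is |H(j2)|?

|H(j2)| ≈ 1.203

Substitute s = j2: numerator = 48 + j16, denominator = 2 + j42.
|H(j2)| = |48 + j16| / |2 + j42| = 50.596 / 42.048 ≈ 1.203.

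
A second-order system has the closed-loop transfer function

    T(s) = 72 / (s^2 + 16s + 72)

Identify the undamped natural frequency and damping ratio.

ωₙ ≈ 8.485 rad/s, ζ ≈ 0.9428

Compare the denominator to the standard form s^2 + 2ζωₙs + ωₙ².
ωₙ² = 72, so ωₙ = √72 ≈ 8.485 rad/s.
2ζωₙ = 16, so ζ = 16/(2·√72) ≈ 0.9428.
With ζ = 0.9428 the response is underdamped.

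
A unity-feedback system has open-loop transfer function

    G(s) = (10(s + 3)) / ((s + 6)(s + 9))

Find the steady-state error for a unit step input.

G(s) has no poles at the origin.
This is a Type 0 system. Kp = lim_{s→0} G(s) = 30/54 = 5/9.
e_ss = 1/(1 + Kp) = 1/(1 + 5/9) = 9/14 ≈ 0.6429.

e_ss = 0.6429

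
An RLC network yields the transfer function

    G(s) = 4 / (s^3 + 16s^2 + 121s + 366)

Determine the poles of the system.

The poles are the roots of the denominator s^3 + 16s^2 + 121s + 366 = 0.
Trying s = -6: the polynomial evaluates to 0, so (s + 6) is a factor.
Dividing out leaves s^2 + 10s + 61 = 0.
The quadratic formula then gives s = -5 ± 6j.

s = -5 + 6j, -5 - 6j, -6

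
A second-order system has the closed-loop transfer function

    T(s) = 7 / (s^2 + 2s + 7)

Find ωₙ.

ωₙ ≈ 2.646 rad/s

Compare the denominator to the standard form s^2 + 2ζωₙs + ωₙ².
ωₙ² = 7, so ωₙ = √7 ≈ 2.646 rad/s.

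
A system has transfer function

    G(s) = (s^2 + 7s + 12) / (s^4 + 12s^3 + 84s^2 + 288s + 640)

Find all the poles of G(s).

s = -4 + 4j, -4 - 4j, -2 + 4j, -2 - 4j

The poles are the roots of the denominator s^4 + 12s^3 + 84s^2 + 288s + 640 = 0.
No real roots exist; factor into two real quadratics: (s^2 + 8s + 32)(s^2 + 4s + 20) = 0.
Each quadratic gives a conjugate pair via the quadratic formula.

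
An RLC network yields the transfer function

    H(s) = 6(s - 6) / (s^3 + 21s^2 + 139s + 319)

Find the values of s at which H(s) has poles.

The poles are the roots of the denominator s^3 + 21s^2 + 139s + 319 = 0.
Trying s = -11: the polynomial evaluates to 0, so (s + 11) is a factor.
Dividing out leaves s^2 + 10s + 29 = 0.
The quadratic formula then gives s = -5 ± 2j.

s = -5 ± 2j, -11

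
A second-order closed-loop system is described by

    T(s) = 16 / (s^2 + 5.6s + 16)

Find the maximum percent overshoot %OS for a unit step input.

%OS ≈ 4.60%

Comparing s^2 + 5.6s + 16 to s^2 + 2ζωₙs + ωₙ²: ωₙ = 4 rad/s and ζ = 5.6/(2·4) = 0.7.
%OS = 100·exp(−πζ/√(1−ζ²)) = 100·exp(−π·0.7/√(1−0.7²)) ≈ 4.60%.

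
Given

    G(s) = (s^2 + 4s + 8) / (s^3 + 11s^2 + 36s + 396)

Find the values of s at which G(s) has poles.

The poles are the roots of the denominator s^3 + 11s^2 + 36s + 396 = 0.
Trying s = -11: the polynomial evaluates to 0, so (s + 11) is a factor.
Dividing out leaves s^2 + 36 = 0.
The quadratic formula then gives s = 0 ± 6j.

s = 6j, -6j, -11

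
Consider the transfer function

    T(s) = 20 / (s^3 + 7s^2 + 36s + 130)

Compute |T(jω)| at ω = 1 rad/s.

Substitute s = j1: numerator = 20, denominator = 123 + j35.
|T(j1)| = |20| / |123 + j35| = 20 / 127.88 ≈ 0.1564.

|T(j1)| ≈ 0.1564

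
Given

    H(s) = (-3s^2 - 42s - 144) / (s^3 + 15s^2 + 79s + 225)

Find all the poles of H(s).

The poles are the roots of the denominator s^3 + 15s^2 + 79s + 225 = 0.
Trying s = -9: the polynomial evaluates to 0, so (s + 9) is a factor.
Dividing out leaves s^2 + 6s + 25 = 0.
The quadratic formula then gives s = -3 ± 4j.

s = -3 + 4j, -3 - 4j, -9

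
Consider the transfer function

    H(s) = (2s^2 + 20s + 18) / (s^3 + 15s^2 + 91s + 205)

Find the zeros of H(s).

Set the numerator to zero: 2s^2 + 20s + 18 = 0, i.e. 2·(s^2 + 10s + 9) = 0.
Factoring: (s + 1)(s + 9) = 0.

s = -1, -9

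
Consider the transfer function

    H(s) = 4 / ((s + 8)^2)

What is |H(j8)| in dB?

|H(j8)|_dB ≈ -30.1 dB

Substitute s = j8: numerator = 4, denominator = j128.
|H(j8)| = |4| / |j128| = 4 / 128 = 0.03125.
In decibels: 20·log₁₀(0.03125) ≈ -30.1 dB.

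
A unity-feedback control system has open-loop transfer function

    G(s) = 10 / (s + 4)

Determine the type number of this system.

Type 0

The denominator has no factor of s at the origin — no free integrator — so this is a Type 0 system.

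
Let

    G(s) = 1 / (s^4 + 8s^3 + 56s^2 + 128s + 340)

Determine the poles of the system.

s = -1 ± 3j, -3 ± 5j

The poles are the roots of the denominator s^4 + 8s^3 + 56s^2 + 128s + 340 = 0.
No real roots exist; factor into two real quadratics: (s^2 + 2s + 10)(s^2 + 6s + 34) = 0.
Each quadratic gives a conjugate pair via the quadratic formula.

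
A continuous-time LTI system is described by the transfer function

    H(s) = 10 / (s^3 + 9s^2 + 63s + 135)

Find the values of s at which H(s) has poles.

The poles are the roots of the denominator s^3 + 9s^2 + 63s + 135 = 0.
Trying s = -3: the polynomial evaluates to 0, so (s + 3) is a factor.
Dividing out leaves s^2 + 6s + 45 = 0.
The quadratic formula then gives s = -3 ± 6j.

s = -3 + 6j, -3 - 6j, -3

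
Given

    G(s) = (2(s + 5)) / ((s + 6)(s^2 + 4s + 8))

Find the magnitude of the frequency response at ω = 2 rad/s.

Substitute s = j2: numerator = 10 + j4, denominator = 8 + j56.
|G(j2)| = |10 + j4| / |8 + j56| = 10.770 / 56.569 ≈ 0.1904.

|G(j2)| ≈ 0.1904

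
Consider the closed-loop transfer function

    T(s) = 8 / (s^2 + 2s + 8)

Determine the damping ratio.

Compare the denominator to the standard form s^2 + 2ζωₙs + ωₙ².
ωₙ² = 8, so ωₙ = √8 ≈ 2.828 rad/s.
2ζωₙ = 2, so ζ = 2/(2·√8) ≈ 0.3536.

ζ ≈ 0.3536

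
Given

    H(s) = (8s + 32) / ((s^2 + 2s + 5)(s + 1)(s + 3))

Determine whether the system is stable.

stable

The poles can be read from the denominator factors: s = -1 + 2j, -1 - 2j, -1, -3.
Since all poles lie strictly in the left half-plane, the system is stable.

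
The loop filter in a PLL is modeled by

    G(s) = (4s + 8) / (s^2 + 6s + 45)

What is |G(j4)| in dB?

Substitute s = j4: numerator = 8 + j16, denominator = 29 + j24.
|G(j4)| = |8 + j16| / |29 + j24| = 17.889 / 37.643 ≈ 0.4752.
In decibels: 20·log₁₀(0.4752) ≈ -6.46 dB.

|G(j4)|_dB ≈ -6.46 dB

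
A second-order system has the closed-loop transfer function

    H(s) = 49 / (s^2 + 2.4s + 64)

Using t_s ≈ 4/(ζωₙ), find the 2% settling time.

Comparing s^2 + 2.4s + 64 to s^2 + 2ζωₙs + ωₙ²: ωₙ = 8 rad/s and ζ = 2.4/(2·8) = 0.15.
ζωₙ = 2.4/2 = 1.2, so t_s ≈ 4/(ζωₙ) = 4/1.2 ≈ 3.333 s.

t_s ≈ 3.333 s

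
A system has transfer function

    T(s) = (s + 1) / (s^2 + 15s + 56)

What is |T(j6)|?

|T(j6)| ≈ 0.06598

Substitute s = j6: numerator = 1 + j6, denominator = 20 + j90.
|T(j6)| = |1 + j6| / |20 + j90| = 6.0828 / 92.195 ≈ 0.06598.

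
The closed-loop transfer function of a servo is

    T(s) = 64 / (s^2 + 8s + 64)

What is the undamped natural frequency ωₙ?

Compare the denominator to the standard form s^2 + 2ζωₙs + ωₙ².
ωₙ² = 64, so ωₙ = 8 rad/s.

ωₙ = 8 rad/s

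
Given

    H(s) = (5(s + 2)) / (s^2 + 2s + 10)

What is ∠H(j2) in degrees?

At s = j2: numerator = 10 + j10, denominator = 6 + j4.
∠H = ∠num − ∠den = 45° − (33.690°) = 11.31°.

∠H(j2) ≈ 11.31°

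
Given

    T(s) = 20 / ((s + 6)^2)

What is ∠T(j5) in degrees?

∠T(j5) ≈ -79.61°

At s = j5: numerator = 20, denominator = 11 + j60.
∠T = ∠num − ∠den = 0° − (79.611°) = -79.61°.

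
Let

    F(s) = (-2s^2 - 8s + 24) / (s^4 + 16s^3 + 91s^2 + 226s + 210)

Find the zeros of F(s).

Set the numerator to zero: -2s^2 - 8s + 24 = 0, i.e. -2·(s^2 + 4s - 12) = 0.
Factoring: (s + 6)(s - 2) = 0.

s = -6, 2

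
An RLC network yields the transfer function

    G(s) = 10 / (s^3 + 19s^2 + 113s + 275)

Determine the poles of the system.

The poles are the roots of the denominator s^3 + 19s^2 + 113s + 275 = 0.
Trying s = -11: the polynomial evaluates to 0, so (s + 11) is a factor.
Dividing out leaves s^2 + 8s + 25 = 0.
The quadratic formula then gives s = -4 ± 3j.

s = -4 ± 3j, -11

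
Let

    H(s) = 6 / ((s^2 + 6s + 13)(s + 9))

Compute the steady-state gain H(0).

At s = 0 each factor (s + a) contributes a and each (s^2 + bs + c) contributes c.
H(0) = 6·1 / ((13) · (9)) = 6/117 = 2/39.

H(0) = 2/39 ≈ 0.05128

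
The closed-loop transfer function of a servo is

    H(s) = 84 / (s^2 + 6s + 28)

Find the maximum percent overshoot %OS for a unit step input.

%OS ≈ 11.5%

Comparing s^2 + 6s + 28 to s^2 + 2ζωₙs + ωₙ²: ωₙ = √28 ≈ 5.292 rad/s and ζ = 6/(2·√28) ≈ 0.5669.
%OS = 100·exp(−πζ/√(1−ζ²)) = 100·exp(−π·0.5669/√(1−0.5669²)) ≈ 11.5%.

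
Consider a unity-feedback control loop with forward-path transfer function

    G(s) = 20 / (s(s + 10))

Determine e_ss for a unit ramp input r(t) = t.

G(s) has one pole at the origin.
This is a Type 1 system. Kv = lim_{s→0} s·G(s) = 20/10 = 2.
e_ss = 1/Kv = 1/(2) = 1/2 ≈ 0.5000.

e_ss = 0.5000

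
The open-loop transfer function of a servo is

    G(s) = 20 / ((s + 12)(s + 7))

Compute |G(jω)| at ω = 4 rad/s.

Substitute s = j4: numerator = 20, denominator = 68 + j76.
|G(j4)| = |20| / |68 + j76| = 20 / 101.98 ≈ 0.1961.

|G(j4)| ≈ 0.1961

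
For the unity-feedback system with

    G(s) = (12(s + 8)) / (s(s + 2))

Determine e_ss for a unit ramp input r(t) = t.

e_ss = 0.02083

G(s) has one pole at the origin.
This is a Type 1 system. Kv = lim_{s→0} s·G(s) = 96/2 = 48.
e_ss = 1/Kv = 1/(48) = 1/48 ≈ 0.02083.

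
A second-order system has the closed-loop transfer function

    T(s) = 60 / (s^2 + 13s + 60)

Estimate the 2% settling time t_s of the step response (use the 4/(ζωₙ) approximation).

t_s ≈ 0.6154 s

Comparing s^2 + 13s + 60 to s^2 + 2ζωₙs + ωₙ²: ωₙ = √60 ≈ 7.746 rad/s and ζ = 13/(2·√60) ≈ 0.8391.
ζωₙ = 13/2 = 6.5, so t_s ≈ 4/(ζωₙ) = 4/6.5 ≈ 0.6154 s.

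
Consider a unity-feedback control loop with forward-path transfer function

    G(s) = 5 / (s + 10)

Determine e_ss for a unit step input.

e_ss = 0.6667

G(s) has no poles at the origin.
This is a Type 0 system. Kp = lim_{s→0} G(s) = 5/10 = 1/2.
e_ss = 1/(1 + Kp) = 1/(1 + 1/2) = 2/3 ≈ 0.6667.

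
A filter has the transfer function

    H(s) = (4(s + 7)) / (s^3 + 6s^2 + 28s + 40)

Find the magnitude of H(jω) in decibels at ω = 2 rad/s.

|H(j2)|_dB ≈ -4.80 dB

Substitute s = j2: numerator = 28 + j8, denominator = 16 + j48.
|H(j2)| = |28 + j8| / |16 + j48| = 29.120 / 50.596 ≈ 0.5755.
In decibels: 20·log₁₀(0.5755) ≈ -4.80 dB.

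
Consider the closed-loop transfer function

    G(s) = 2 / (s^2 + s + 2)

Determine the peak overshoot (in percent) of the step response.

%OS ≈ 30.5%

Comparing s^2 + s + 2 to s^2 + 2ζωₙs + ωₙ²: ωₙ = √2 ≈ 1.414 rad/s and ζ = 1/(2·√2) ≈ 0.3536.
%OS = 100·exp(−πζ/√(1−ζ²)) = 100·exp(−π·0.3536/√(1−0.3536²)) ≈ 30.5%.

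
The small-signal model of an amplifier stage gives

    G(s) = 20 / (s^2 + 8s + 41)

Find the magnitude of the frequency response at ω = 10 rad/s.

|G(j10)| ≈ 0.2012

Substitute s = j10: numerator = 20, denominator = -59 + j80.
|G(j10)| = |20| / |-59 + j80| = 20 / 99.403 ≈ 0.2012.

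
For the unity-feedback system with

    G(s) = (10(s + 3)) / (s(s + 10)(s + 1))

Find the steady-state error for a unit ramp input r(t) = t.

G(s) has one pole at the origin.
This is a Type 1 system. Kv = lim_{s→0} s·G(s) = 30/10 = 3.
e_ss = 1/Kv = 1/(3) = 1/3 ≈ 0.3333.

e_ss = 0.3333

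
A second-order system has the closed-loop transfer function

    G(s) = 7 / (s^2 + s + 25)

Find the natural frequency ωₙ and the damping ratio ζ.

Compare the denominator to the standard form s^2 + 2ζωₙs + ωₙ².
ωₙ² = 25, so ωₙ = 5 rad/s.
2ζωₙ = 1, so ζ = 1/(2·5) = 0.1.

ωₙ = 5 rad/s, ζ = 0.1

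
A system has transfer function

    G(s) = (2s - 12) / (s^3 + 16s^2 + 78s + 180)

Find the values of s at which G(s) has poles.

s = -3 ± 3j, -10

The poles are the roots of the denominator s^3 + 16s^2 + 78s + 180 = 0.
Trying s = -10: the polynomial evaluates to 0, so (s + 10) is a factor.
Dividing out leaves s^2 + 6s + 18 = 0.
The quadratic formula then gives s = -3 ± 3j.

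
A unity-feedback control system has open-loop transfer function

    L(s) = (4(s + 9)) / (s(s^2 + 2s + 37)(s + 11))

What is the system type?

The denominator has 1 factor of s at the origin (free integrator), so this is a Type 1 system.

Type 1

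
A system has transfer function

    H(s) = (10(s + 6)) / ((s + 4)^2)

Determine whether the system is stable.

The poles can be read from the denominator factors: s = -4, -4.
Since all poles lie strictly in the left half-plane, the system is stable.

stable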